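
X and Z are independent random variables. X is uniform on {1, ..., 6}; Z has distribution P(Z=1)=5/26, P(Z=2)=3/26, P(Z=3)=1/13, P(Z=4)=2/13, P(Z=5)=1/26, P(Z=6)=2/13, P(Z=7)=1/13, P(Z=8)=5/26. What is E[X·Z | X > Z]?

P(X > Z) = 1/3.
Summing XZ·P(x,y) over outcomes with X > Z gives 42/13.
E[X·Z | X > Z] = (42/13) / (1/3) = 126/13.

126/13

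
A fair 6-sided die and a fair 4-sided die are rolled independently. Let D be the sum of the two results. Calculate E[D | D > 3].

P(D > 3) = 7/8.
Σ over the event: 4·1/8 + 5·1/6 + 6·1/6 + 7·1/6 + 8·1/8 + 9·1/12 + 10·1/24 = 17/3.
E[D | D > 3] = (17/3) / (7/8) = 136/21.

136/21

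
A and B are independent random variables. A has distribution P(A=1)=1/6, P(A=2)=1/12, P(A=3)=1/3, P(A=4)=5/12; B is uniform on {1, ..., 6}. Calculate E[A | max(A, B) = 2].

3/2

P(max(A, B) = 2) = 1/18.
Summing A·P(x,y) over outcomes with max(A, B) = 2 gives 1/12.
E[A | max(A, B) = 2] = (1/12) / (1/18) = 3/2.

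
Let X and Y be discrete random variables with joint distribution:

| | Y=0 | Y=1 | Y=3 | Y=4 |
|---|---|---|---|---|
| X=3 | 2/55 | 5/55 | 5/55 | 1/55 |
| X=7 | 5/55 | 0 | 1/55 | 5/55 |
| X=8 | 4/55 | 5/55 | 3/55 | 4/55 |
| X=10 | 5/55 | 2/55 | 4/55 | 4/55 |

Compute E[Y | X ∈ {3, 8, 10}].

21/11

P(X ∈ {3, 8, 10}) = 4/5.
Summing Y·P(X=x,Y=y) over the conditioning event gives 84/55.
E[Y | X ∈ {3, 8, 10}] = (84/55) / (4/5) = 21/11.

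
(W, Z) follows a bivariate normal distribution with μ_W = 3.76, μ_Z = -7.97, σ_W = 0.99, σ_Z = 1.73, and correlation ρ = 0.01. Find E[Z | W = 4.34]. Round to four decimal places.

The regression of Z on W has slope ρ·σ_Z/σ_W and passes through (μ_W, μ_Z).
E[Z | W=4.34] = -7.97 + (0.01)·(1.73/0.99)·(4.34 − (3.76)) = -7.97 + (0.017475)·(0.58) = -7.9599.

-7.9599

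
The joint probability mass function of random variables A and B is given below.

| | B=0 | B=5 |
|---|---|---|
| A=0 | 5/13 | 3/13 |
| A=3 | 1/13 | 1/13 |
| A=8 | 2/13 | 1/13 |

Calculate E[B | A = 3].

P(A = 3) = 2/13.
Σ B·P over the event = 0·(1/13) + 5·(1/13) = 5/13.
E[B | A = 3] = (5/13) / (2/13) = 5/2.

5/2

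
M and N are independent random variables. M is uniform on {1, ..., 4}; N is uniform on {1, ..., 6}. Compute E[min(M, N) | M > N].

Outcomes with M > N: (2,1), (3,1), (3,2), (4,1), (4,2), (4,3), each with probability 1/24.
E[min(M, N) | M > N] = (1 + 1 + 2 + 1 + 2 + 3) / 6 = 5/3.

5/3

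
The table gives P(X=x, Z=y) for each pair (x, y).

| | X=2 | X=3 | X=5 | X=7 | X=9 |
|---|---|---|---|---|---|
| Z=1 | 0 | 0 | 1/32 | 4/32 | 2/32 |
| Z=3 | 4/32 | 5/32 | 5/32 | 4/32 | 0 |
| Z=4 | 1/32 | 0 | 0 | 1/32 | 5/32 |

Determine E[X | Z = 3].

38/9

P(Z = 3) = 9/16.
Summing X·P(X=x,Z=y) over the conditioning event gives 19/8.
E[X | Z = 3] = (19/8) / (9/16) = 38/9.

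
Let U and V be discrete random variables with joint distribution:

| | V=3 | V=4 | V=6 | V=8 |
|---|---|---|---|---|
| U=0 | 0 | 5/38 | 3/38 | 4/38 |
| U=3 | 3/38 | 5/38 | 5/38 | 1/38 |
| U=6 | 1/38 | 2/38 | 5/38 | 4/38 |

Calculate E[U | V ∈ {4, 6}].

72/25

P(V ∈ {4, 6}) = 25/38.
Σ U·P over the event = 0·(5/38) + 0·(3/38) + 3·(5/38) + 3·(5/38) + 6·(2/38) + 6·(5/38) = 36/19.
E[U | V ∈ {4, 6}] = (36/19) / (25/38) = 72/25.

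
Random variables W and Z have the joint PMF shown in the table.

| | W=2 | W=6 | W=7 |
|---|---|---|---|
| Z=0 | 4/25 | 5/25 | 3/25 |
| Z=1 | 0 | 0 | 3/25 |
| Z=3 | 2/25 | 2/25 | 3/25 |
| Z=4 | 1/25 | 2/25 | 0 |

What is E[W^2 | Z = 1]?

P(Z = 1) = 3/25.
Σ W^2·P over the event = 49·(3/25) = 147/25.
E[W^2 | Z = 1] = (147/25) / (3/25) = 49.

49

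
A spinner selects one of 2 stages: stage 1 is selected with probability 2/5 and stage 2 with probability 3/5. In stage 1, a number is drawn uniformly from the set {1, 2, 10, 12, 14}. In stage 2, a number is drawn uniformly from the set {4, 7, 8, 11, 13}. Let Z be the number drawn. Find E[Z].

207/25

E[Z | stage 1] = (1+2+10+12+14)/5 = 39/5.
E[Z | stage 2] = (4+7+8+11+13)/5 = 43/5.
E[Z] = (2/5)·(39/5) + (3/5)·(43/5) = 207/25.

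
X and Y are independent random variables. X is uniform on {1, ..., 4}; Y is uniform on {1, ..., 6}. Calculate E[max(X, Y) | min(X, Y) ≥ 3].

37/8

Outcomes with min(X, Y) ≥ 3: (3,3), (3,4), (3,5), (3,6), (4,3), (4,4), (4,5), (4,6), each with probability 1/24.
E[max(X, Y) | min(X, Y) ≥ 3] = (3 + 4 + 5 + 6 + 4 + 4 + 5 + 6) / 8 = 37/8.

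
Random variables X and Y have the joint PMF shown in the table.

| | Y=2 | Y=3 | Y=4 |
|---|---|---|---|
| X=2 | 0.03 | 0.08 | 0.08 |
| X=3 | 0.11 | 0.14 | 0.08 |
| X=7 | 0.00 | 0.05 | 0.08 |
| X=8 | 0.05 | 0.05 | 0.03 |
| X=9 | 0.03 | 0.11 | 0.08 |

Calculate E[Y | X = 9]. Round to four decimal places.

3.2273

P(X = 9) = 0.22.
Summing Y·P(X=x,Y=y) over the conditioning event gives 0.71.
E[Y | X = 9] = (0.71) / (0.22) = 3.2273.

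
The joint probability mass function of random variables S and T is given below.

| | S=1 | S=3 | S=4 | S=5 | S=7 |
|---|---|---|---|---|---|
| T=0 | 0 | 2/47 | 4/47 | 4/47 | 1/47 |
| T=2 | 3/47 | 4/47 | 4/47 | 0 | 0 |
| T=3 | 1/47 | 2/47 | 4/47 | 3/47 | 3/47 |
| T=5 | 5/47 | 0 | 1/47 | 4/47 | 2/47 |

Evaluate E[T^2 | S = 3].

P(S = 3) = 8/47.
Σ T^2·P over the event = 0·(2/47) + 4·(4/47) + 9·(2/47) = 34/47.
E[T^2 | S = 3] = (34/47) / (8/47) = 17/4.

17/4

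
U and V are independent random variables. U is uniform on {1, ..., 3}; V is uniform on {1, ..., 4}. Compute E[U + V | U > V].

4

Outcomes with U > V: (2,1), (3,1), (3,2), each with probability 1/12.
E[U + V | U > V] = (3 + 4 + 5) / 3 = 4.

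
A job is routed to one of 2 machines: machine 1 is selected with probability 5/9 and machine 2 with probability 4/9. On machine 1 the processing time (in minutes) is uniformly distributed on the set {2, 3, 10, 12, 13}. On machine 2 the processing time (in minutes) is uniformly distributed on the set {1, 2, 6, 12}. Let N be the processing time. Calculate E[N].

61/9

E[N | machine 1] = (2+3+10+12+13)/5 = 8.
E[N | machine 2] = (1+2+6+12)/4 = 21/4.
E[N] = (5/9)·(8) + (4/9)·(21/4) = 61/9.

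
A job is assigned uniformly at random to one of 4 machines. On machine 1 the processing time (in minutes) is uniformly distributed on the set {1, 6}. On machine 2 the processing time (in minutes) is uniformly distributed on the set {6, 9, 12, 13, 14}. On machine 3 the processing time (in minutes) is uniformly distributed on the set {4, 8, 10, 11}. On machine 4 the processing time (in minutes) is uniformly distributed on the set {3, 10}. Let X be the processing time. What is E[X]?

E[X | machine 1] = (1+6)/2 = 7/2.
E[X | machine 2] = (6+9+12+13+14)/5 = 54/5.
E[X | machine 3] = (4+8+10+11)/4 = 33/4.
E[X | machine 4] = (3+10)/2 = 13/2.
E[X] = (1/4)·(7/2) + (1/4)·(54/5) + (1/4)·(33/4) + (1/4)·(13/2) = 581/80.

581/80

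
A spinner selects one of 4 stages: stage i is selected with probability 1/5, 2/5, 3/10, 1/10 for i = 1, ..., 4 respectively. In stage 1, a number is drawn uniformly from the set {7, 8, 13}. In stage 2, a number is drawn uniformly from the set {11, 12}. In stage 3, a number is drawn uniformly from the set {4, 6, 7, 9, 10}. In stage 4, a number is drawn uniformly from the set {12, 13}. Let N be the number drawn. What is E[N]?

E[N | stage 1] = (7+8+13)/3 = 28/3.
E[N | stage 2] = (11+12)/2 = 23/2.
E[N | stage 3] = (4+6+7+9+10)/5 = 36/5.
E[N | stage 4] = (12+13)/2 = 25/2.
E[N] = (1/5)·(28/3) + (2/5)·(23/2) + (3/10)·(36/5) + (1/10)·(25/2) = 2963/300.

2963/300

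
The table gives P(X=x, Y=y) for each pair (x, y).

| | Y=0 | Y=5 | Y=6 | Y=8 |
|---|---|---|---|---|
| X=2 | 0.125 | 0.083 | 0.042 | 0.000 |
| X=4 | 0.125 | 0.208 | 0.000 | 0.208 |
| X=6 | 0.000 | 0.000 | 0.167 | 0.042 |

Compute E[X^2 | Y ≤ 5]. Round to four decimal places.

P(Y ≤ 5) = 0.541.
Σ X^2·P over the event = 4·(0.125) + 4·(0.083) + 16·(0.125) + 16·(0.208) = 6.160.
E[X^2 | Y ≤ 5] = (6.160) / (0.541) = 11.3863.

11.3863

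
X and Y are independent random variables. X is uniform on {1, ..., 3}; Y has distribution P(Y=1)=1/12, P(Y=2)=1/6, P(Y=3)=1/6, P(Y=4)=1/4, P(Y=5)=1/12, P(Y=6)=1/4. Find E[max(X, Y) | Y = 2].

P(Y = 2) = 1/6.
Summing max(X,Y)·P(x,y) over outcomes with Y = 2 gives 7/18.
E[max(X, Y) | Y = 2] = (7/18) / (1/6) = 7/3.

7/3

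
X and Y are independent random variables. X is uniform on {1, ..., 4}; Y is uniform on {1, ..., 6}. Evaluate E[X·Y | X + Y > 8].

62/3

Outcomes with X + Y > 8: (3,6), (4,5), (4,6), each with probability 1/24.
E[X·Y | X + Y > 8] = (18 + 20 + 24) / 3 = 62/3.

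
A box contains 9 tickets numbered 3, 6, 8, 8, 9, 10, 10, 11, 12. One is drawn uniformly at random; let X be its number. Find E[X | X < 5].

P(X < 5) = 1/9.
Σ over the event: 3·1/9 = 1/3.
E[X | X < 5] = (1/3) / (1/9) = 3.

3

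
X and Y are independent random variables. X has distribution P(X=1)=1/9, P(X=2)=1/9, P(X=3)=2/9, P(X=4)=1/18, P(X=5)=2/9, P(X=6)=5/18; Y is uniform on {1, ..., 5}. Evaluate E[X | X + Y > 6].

5

P(X + Y > 6) = 3/5.
Summing X·P(x,y) over outcomes with X + Y > 6 gives 3.
E[X | X + Y > 6] = (3) / (3/5) = 5.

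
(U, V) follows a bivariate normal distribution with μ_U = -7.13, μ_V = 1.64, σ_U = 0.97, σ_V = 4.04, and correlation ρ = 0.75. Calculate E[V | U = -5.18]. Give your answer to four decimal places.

7.7312

For a bivariate normal, E[V | U=x] = μ_V + ρ·(σ_V/σ_U)·(x − μ_U).
E[V | U=-5.18] = 1.64 + (0.75)·(4.04/0.97)·(-5.18 − (-7.13)) = 1.64 + (3.1237)·(1.95) = 7.7312.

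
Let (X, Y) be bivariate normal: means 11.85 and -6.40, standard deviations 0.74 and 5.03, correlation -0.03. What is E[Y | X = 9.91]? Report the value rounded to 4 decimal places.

The regression of Y on X has slope ρ·σ_Y/σ_X and passes through (μ_X, μ_Y).
E[Y | X=9.91] = -6.40 + (-0.03)·(5.03/0.74)·(9.91 − (11.85)) = -6.40 + (-0.20392)·(-1.94) = -6.0044.

-6.0044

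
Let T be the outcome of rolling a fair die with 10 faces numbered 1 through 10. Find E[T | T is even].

6

Given T is even, T is equally likely to be any of {2, 4, 6, 8, 10}.
E[T | T is even] = (2 + 4 + 6 + 8 + 10) / 5 = 6.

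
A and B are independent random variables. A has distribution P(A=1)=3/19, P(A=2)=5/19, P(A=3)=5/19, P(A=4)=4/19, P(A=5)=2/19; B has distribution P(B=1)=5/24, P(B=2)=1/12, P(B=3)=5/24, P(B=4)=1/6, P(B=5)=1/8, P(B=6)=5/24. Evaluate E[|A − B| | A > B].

261/140

P(A > B) = 35/114.
Summing |A−B|·P(x,y) over outcomes with A > B gives 87/152.
E[|A − B| | A > B] = (87/152) / (35/114) = 261/140.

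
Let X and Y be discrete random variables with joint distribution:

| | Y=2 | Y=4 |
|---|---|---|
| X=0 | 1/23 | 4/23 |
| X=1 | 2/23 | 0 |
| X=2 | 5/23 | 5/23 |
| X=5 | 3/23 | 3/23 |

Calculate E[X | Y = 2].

P(Y = 2) = 11/23.
Σ X·P over the event = 0·(1/23) + 1·(2/23) + 2·(5/23) + 5·(3/23) = 27/23.
E[X | Y = 2] = (27/23) / (11/23) = 27/11.

27/11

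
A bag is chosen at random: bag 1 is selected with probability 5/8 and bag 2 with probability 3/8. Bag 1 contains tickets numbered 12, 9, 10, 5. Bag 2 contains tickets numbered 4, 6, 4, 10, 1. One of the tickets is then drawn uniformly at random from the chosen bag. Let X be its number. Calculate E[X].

15/2

E[X | bag 1] = (12+9+10+5)/4 = 9.
E[X | bag 2] = (4+6+4+10+1)/5 = 5.
By the law of total expectation,
E[X] = (5/8)·(9) + (3/8)·(5) = 15/2.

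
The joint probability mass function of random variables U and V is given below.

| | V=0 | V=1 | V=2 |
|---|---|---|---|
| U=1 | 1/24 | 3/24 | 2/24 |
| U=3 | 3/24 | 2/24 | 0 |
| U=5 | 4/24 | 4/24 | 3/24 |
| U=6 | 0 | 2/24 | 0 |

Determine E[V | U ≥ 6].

1

P(U ≥ 6) = 1/12.
Σ V·P over the event = 1·(2/24) = 1/12.
E[V | U ≥ 6] = (1/12) / (1/12) = 1.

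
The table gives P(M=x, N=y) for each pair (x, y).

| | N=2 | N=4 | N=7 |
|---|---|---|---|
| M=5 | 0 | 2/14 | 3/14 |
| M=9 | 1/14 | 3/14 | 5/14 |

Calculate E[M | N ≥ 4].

97/13

P(N ≥ 4) = 13/14.
Summing M·P(M=x,N=y) over the conditioning event gives 97/14.
E[M | N ≥ 4] = (97/14) / (13/14) = 97/13.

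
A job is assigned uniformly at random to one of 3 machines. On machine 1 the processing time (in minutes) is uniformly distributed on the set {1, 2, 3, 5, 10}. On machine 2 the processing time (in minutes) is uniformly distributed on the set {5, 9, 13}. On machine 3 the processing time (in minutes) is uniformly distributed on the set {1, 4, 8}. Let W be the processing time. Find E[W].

263/45

E[W | machine 1] = (1+2+3+5+10)/5 = 21/5.
E[W | machine 2] = (5+9+13)/3 = 9.
E[W | machine 3] = (1+4+8)/3 = 13/3.
By the law of total expectation,
E[W] = (1/3)·(21/5) + (1/3)·(9) + (1/3)·(13/3) = 263/45.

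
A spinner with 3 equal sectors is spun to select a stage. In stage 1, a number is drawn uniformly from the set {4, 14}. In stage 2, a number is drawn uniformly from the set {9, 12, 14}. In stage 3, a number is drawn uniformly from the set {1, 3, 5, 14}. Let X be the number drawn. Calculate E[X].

E[X | stage 1] = (4+14)/2 = 9.
E[X | stage 2] = (9+12+14)/3 = 35/3.
E[X | stage 3] = (1+3+5+14)/4 = 23/4.
E[X] = (1/3)·(9) + (1/3)·(35/3) + (1/3)·(23/4) = 317/36.

317/36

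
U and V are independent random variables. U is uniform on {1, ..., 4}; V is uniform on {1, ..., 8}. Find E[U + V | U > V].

5

P(U > V) = 3/16.
Summing (U+V)·P(x,y) over outcomes with U > V gives 15/16.
E[U + V | U > V] = (15/16) / (3/16) = 5.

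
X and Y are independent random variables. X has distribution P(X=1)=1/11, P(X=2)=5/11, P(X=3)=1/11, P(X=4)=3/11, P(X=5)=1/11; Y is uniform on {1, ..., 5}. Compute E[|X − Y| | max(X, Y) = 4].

32/19

P(max(X, Y) = 4) = 19/55.
Summing |X−Y|·P(x,y) over outcomes with max(X, Y) = 4 gives 32/55.
E[|X − Y| | max(X, Y) = 4] = (32/55) / (19/55) = 32/19.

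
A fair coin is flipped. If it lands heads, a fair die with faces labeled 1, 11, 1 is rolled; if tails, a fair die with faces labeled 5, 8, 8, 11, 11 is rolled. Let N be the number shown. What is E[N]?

E[N | heads] = (1+11+1)/3 = 13/3.
E[N | tails] = (5+8+8+11+11)/5 = 43/5.
E[N] = (1/2)·(13/3) + (1/2)·(43/5) = 97/15.

97/15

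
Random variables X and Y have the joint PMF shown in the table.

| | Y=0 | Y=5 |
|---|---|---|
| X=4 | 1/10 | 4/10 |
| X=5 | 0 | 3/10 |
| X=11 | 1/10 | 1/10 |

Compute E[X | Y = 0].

15/2

P(Y = 0) = 1/5.
Σ X·P over the event = 4·(1/10) + 11·(1/10) = 3/2.
E[X | Y = 0] = (3/2) / (1/5) = 15/2.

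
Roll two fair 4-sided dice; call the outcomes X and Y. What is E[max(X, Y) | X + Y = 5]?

Outcomes with X + Y = 5: (1,4), (2,3), (3,2), (4,1), each with probability 1/16.
E[max(X, Y) | X + Y = 5] = (4 + 3 + 3 + 4) / 4 = 7/2.

7/2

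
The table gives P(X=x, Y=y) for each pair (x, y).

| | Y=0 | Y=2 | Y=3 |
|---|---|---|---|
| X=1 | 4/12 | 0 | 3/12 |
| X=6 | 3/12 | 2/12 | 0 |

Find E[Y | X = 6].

P(X = 6) = 5/12.
Σ Y·P over the event = 0·(3/12) + 2·(2/12) = 1/3.
E[Y | X = 6] = (1/3) / (5/12) = 4/5.

4/5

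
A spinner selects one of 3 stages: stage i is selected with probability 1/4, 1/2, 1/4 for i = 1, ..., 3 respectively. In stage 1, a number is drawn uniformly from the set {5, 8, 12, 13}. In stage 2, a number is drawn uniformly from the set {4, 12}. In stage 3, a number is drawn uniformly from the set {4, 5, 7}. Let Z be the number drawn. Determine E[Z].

185/24

E[Z | stage 1] = (5+8+12+13)/4 = 19/2.
E[Z | stage 2] = (4+12)/2 = 8.
E[Z | stage 3] = (4+5+7)/3 = 16/3.
By the law of total expectation,
E[Z] = (1/4)·(19/2) + (1/2)·(8) + (1/4)·(16/3) = 185/24.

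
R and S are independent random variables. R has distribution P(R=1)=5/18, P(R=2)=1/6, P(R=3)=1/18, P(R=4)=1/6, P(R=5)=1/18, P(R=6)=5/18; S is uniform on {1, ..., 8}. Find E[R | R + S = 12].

P(R + S = 12) = 1/16.
Summing R·P(x,y) over outcomes with R + S = 12 gives 47/144.
E[R | R + S = 12] = (47/144) / (1/16) = 47/9.

47/9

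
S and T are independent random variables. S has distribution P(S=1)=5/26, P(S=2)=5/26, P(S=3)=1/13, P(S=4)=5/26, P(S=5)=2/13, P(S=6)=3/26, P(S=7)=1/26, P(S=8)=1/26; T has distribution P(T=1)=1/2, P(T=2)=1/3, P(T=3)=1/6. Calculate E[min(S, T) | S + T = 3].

1

P(S + T = 3) = 25/156.
Summing min(S,T)·P(x,y) over outcomes with S + T = 3 gives 25/156.
E[min(S, T) | S + T = 3] = (25/156) / (25/156) = 1.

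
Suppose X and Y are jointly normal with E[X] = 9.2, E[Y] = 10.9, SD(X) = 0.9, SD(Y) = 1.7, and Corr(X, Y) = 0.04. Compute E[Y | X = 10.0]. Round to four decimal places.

E[Y | X=x] = μ_Y + ρ(σ_Y/σ_X)(x − μ_X) for jointly normal variables.
E[Y | X=10.0] = 10.9 + (0.04)·(1.7/0.9)·(10.0 − (9.2)) = 10.9 + (0.075556)·(0.8) = 10.9604.

10.9604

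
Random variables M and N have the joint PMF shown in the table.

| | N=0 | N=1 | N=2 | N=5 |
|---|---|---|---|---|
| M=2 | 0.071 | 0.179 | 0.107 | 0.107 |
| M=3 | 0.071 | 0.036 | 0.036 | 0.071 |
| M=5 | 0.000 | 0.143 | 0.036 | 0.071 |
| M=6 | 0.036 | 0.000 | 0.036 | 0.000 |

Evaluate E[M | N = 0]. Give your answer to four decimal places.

P(N = 0) = 0.178.
Summing M·P(M=x,N=y) over the conditioning event gives 0.571.
E[M | N = 0] = (0.571) / (0.178) = 3.2079.

3.2079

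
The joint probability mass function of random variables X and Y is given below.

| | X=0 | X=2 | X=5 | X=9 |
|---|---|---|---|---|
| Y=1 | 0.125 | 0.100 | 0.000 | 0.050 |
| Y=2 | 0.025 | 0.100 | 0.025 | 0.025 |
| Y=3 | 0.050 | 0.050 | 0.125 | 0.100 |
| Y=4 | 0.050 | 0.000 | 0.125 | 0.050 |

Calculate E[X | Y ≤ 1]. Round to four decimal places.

2.3636

P(Y ≤ 1) = 0.275.
Σ X·P over the event = 0·(0.125) + 2·(0.100) + 9·(0.050) = 0.650.
E[X | Y ≤ 1] = (0.650) / (0.275) = 2.3636.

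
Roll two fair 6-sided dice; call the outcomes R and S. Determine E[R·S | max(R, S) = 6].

216/11

P(max(R, S) = 6) = 11/36.
Summing RS·P(x,y) over outcomes with max(R, S) = 6 gives 6.
E[R·S | max(R, S) = 6] = (6) / (11/36) = 216/11.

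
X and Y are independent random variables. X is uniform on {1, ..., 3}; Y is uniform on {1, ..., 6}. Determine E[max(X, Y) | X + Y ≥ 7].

Outcomes with X + Y ≥ 7: (1,6), (2,5), (2,6), (3,4), (3,5), (3,6), each with probability 1/18.
E[max(X, Y) | X + Y ≥ 7] = (6 + 5 + 6 + 4 + 5 + 6) / 6 = 16/3.

16/3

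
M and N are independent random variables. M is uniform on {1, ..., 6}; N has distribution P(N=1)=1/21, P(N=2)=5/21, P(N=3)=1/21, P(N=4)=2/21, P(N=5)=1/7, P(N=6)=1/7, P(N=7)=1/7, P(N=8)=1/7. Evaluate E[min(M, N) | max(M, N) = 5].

P(max(M, N) = 5) = 4/21.
Summing min(M,N)·P(x,y) over outcomes with max(M, N) = 5 gives 67/126.
E[min(M, N) | max(M, N) = 5] = (67/126) / (4/21) = 67/24.

67/24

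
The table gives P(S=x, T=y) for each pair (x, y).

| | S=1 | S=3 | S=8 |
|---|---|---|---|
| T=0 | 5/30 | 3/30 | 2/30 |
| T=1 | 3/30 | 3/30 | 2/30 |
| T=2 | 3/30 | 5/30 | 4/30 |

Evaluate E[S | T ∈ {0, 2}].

P(T ∈ {0, 2}) = 11/15.
Summing S·P(S=x,T=y) over the conditioning event gives 8/3.
E[S | T ∈ {0, 2}] = (8/3) / (11/15) = 40/11.

40/11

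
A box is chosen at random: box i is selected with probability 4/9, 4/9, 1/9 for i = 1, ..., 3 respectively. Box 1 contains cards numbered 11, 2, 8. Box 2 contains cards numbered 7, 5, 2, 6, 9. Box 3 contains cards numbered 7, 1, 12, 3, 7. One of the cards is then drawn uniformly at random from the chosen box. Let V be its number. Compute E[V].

E[V | box 1] = (11+2+8)/3 = 7.
E[V | box 2] = (7+5+2+6+9)/5 = 29/5.
E[V | box 3] = (7+1+12+3+7)/5 = 6.
By the law of total expectation,
E[V] = (4/9)·(7) + (4/9)·(29/5) + (1/9)·(6) = 286/45.

286/45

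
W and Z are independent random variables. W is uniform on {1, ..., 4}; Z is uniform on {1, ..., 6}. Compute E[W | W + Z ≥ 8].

Outcomes with W + Z ≥ 8: (2,6), (3,5), (3,6), (4,4), (4,5), (4,6), each with probability 1/24.
E[W | W + Z ≥ 8] = (2 + 3 + 3 + 4 + 4 + 4) / 6 = 10/3.

10/3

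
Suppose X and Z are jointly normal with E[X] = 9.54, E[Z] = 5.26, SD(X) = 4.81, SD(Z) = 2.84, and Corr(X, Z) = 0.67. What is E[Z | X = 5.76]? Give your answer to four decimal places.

E[Z | X=x] = μ_Z + ρ(σ_Z/σ_X)(x − μ_X) for jointly normal variables.
E[Z | X=5.76] = 5.26 + (0.67)·(2.84/4.81)·(5.76 − (9.54)) = 5.26 + (0.39559)·(-3.78) = 3.7647.

3.7647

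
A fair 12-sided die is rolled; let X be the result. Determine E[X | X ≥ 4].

Given X ≥ 4, X is equally likely to be any of {4, 5, 6, 7, 8, 9, 10, 11, 12}.
E[X | X ≥ 4] = (4 + 5 + 6 + 7 + 8 + 9 + 10 + 11 + 12) / 9 = 8.

8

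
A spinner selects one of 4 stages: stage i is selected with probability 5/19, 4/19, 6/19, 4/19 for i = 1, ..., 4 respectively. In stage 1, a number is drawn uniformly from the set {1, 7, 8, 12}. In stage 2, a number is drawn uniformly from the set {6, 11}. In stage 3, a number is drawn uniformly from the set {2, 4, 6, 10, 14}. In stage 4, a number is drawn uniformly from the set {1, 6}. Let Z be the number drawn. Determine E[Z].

E[Z | stage 1] = (1+7+8+12)/4 = 7.
E[Z | stage 2] = (6+11)/2 = 17/2.
E[Z | stage 3] = (2+4+6+10+14)/5 = 36/5.
E[Z | stage 4] = (1+6)/2 = 7/2.
By the law of total expectation,
E[Z] = (5/19)·(7) + (4/19)·(17/2) + (6/19)·(36/5) + (4/19)·(7/2) = 631/95.

631/95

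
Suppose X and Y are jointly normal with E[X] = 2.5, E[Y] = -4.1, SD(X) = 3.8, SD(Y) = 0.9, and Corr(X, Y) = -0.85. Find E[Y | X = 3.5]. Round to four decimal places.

-4.3013

The regression of Y on X has slope ρ·σ_Y/σ_X and passes through (μ_X, μ_Y).
E[Y | X=3.5] = -4.1 + (-0.85)·(0.9/3.8)·(3.5 − (2.5)) = -4.1 + (-0.20132)·(1) = -4.3013.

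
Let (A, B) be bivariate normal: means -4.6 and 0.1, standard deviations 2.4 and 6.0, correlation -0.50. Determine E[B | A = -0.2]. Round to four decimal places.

For a bivariate normal, E[B | A=x] = μ_B + ρ·(σ_B/σ_A)·(x − μ_A).
E[B | A=-0.2] = 0.1 + (-0.50)·(6.0/2.4)·(-0.2 − (-4.6)) = 0.1 + (-1.25)·(4.4) = -5.4000.

-5.4000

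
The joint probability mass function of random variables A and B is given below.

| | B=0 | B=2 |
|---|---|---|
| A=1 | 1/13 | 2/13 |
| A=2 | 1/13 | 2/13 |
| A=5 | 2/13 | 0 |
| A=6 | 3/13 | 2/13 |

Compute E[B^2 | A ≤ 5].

P(A ≤ 5) = 8/13.
Σ B^2·P over the event = 0·(1/13) + 4·(2/13) + 0·(1/13) + 4·(2/13) + 0·(2/13) = 16/13.
E[B^2 | A ≤ 5] = (16/13) / (8/13) = 2.

2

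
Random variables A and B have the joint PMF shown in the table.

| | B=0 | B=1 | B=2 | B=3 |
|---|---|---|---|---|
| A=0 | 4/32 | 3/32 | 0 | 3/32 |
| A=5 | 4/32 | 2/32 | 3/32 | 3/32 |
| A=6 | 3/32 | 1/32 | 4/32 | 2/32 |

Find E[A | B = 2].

P(B = 2) = 7/32.
Summing A·P(A=x,B=y) over the conditioning event gives 39/32.
E[A | B = 2] = (39/32) / (7/32) = 39/7.

39/7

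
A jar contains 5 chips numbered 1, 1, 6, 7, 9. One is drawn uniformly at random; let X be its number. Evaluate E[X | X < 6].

1

P(X < 6) = 2/5.
Σ over the event: 1·2/5 = 2/5.
E[X | X < 6] = (2/5) / (2/5) = 1.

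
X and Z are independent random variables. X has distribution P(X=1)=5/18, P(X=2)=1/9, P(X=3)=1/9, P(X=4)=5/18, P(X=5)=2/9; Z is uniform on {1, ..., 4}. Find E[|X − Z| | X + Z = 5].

17/7

P(X + Z = 5) = 7/36.
Summing |X−Z|·P(x,y) over outcomes with X + Z = 5 gives 17/36.
E[|X − Z| | X + Z = 5] = (17/36) / (7/36) = 17/7.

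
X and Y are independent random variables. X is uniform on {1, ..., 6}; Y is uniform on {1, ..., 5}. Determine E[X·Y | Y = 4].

Outcomes with Y = 4: (1,4), (2,4), (3,4), (4,4), (5,4), (6,4), each with probability 1/30.
E[X·Y | Y = 4] = (4 + 8 + 12 + 16 + 20 + 24) / 6 = 14.

14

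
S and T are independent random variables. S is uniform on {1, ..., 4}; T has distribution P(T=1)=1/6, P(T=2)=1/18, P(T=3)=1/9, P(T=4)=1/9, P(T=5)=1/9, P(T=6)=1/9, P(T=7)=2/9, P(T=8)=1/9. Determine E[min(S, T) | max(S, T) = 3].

P(max(S, T) = 3) = 5/36.
Summing min(S,T)·P(x,y) over outcomes with max(S, T) = 3 gives 17/72.
E[min(S, T) | max(S, T) = 3] = (17/72) / (5/36) = 17/10.

17/10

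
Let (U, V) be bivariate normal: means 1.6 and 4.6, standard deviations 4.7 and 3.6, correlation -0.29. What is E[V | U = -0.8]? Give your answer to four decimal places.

The regression of V on U has slope ρ·σ_V/σ_U and passes through (μ_U, μ_V).
E[V | U=-0.8] = 4.6 + (-0.29)·(3.6/4.7)·(-0.8 − (1.6)) = 4.6 + (-0.22213)·(-2.4) = 5.1331.

5.1331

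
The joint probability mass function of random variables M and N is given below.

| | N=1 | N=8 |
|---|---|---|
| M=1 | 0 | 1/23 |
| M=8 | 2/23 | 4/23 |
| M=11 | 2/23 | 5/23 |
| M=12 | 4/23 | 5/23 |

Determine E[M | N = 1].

P(N = 1) = 8/23.
Summing M·P(M=x,N=y) over the conditioning event gives 86/23.
E[M | N = 1] = (86/23) / (8/23) = 43/4.

43/4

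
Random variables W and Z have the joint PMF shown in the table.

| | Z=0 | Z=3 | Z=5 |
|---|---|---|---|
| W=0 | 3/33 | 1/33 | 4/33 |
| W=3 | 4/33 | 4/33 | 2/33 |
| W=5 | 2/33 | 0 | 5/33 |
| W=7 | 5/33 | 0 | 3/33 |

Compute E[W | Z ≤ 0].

P(Z ≤ 0) = 14/33.
Σ W·P over the event = 0·(3/33) + 3·(4/33) + 5·(2/33) + 7·(5/33) = 19/11.
E[W | Z ≤ 0] = (19/11) / (14/33) = 57/14.

57/14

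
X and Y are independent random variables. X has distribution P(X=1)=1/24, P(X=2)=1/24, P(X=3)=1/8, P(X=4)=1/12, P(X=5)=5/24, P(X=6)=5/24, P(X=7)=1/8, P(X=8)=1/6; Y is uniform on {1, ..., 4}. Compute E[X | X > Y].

P(X > Y) = 27/32.
Summing X·P(x,y) over outcomes with X > Y gives 119/24.
E[X | X > Y] = (119/24) / (27/32) = 476/81.

476/81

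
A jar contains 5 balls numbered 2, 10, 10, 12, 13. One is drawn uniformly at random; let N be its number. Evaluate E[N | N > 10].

25/2

P(N > 10) = 2/5.
Σ over the event: 12·1/5 + 13·1/5 = 5.
E[N | N > 10] = (5) / (2/5) = 25/2.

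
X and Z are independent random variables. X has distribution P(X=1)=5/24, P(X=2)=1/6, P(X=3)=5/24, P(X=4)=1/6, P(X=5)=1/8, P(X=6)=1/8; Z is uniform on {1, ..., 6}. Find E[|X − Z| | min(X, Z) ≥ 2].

30/19

P(min(X, Z) ≥ 2) = 95/144.
Summing |X−Z|·P(x,y) over outcomes with min(X, Z) ≥ 2 gives 25/24.
E[|X − Z| | min(X, Z) ≥ 2] = (25/24) / (95/144) = 30/19.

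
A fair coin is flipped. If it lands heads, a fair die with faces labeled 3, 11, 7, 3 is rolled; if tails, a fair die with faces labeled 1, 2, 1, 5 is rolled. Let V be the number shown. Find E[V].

33/8

E[V | heads] = (3+11+7+3)/4 = 6.
E[V | tails] = (1+2+1+5)/4 = 9/4.
By the law of total expectation,
E[V] = (1/2)·(6) + (1/2)·(9/4) = 33/8.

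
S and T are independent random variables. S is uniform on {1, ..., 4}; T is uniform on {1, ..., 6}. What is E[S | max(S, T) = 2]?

Outcomes with max(S, T) = 2: (1,2), (2,1), (2,2), each with probability 1/24.
E[S | max(S, T) = 2] = (1 + 2 + 2) / 3 = 5/3.

5/3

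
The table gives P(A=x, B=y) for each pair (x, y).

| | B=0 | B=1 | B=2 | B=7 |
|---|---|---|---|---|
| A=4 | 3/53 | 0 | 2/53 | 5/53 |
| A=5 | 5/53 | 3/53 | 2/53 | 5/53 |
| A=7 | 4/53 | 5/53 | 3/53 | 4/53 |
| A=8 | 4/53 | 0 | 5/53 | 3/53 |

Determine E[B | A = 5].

P(A = 5) = 15/53.
Σ B·P over the event = 0·(5/53) + 1·(3/53) + 2·(2/53) + 7·(5/53) = 42/53.
E[B | A = 5] = (42/53) / (15/53) = 14/5.

14/5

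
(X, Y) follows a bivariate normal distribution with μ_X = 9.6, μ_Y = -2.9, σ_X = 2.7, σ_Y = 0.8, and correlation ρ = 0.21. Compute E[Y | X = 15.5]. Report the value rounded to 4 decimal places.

-2.5329

E[Y | X=x] = μ_Y + ρ(σ_Y/σ_X)(x − μ_X) for jointly normal variables.
E[Y | X=15.5] = -2.9 + (0.21)·(0.8/2.7)·(15.5 − (9.6)) = -2.9 + (0.062222)·(5.9) = -2.5329.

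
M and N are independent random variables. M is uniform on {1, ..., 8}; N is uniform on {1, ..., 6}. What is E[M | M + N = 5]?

5/2

Outcomes with M + N = 5: (1,4), (2,3), (3,2), (4,1), each with probability 1/48.
E[M | M + N = 5] = (1 + 2 + 3 + 4) / 4 = 5/2.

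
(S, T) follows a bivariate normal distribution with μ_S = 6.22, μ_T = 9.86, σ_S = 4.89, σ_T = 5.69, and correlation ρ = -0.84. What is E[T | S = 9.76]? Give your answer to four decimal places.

6.3999

For a bivariate normal, E[T | S=x] = μ_T + ρ·(σ_T/σ_S)·(x − μ_S).
E[T | S=9.76] = 9.86 + (-0.84)·(5.69/4.89)·(9.76 − (6.22)) = 9.86 + (-0.97742)·(3.54) = 6.3999.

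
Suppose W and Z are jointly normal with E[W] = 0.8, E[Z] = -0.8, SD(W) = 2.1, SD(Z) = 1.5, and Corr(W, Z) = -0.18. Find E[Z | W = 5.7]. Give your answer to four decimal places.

The regression of Z on W has slope ρ·σ_Z/σ_W and passes through (μ_W, μ_Z).
E[Z | W=5.7] = -0.8 + (-0.18)·(1.5/2.1)·(5.7 − (0.8)) = -0.8 + (-0.12857)·(4.9) = -1.4300.

-1.4300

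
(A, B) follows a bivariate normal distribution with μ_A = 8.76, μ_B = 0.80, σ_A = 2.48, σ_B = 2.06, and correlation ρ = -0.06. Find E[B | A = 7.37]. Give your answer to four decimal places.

0.8693

The regression of B on A has slope ρ·σ_B/σ_A and passes through (μ_A, μ_B).
E[B | A=7.37] = 0.80 + (-0.06)·(2.06/2.48)·(7.37 − (8.76)) = 0.80 + (-0.049839)·(-1.39) = 0.8693.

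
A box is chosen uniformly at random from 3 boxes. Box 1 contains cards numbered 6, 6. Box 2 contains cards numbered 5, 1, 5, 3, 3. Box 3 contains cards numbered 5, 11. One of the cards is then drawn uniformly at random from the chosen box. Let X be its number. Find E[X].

29/5

E[X | box 1] = (6+6)/2 = 6.
E[X | box 2] = (5+1+5+3+3)/5 = 17/5.
E[X | box 3] = (5+11)/2 = 8.
E[X] = (1/3)·(6) + (1/3)·(17/5) + (1/3)·(8) = 29/5.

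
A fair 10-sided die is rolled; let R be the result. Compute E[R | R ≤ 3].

2

Given R ≤ 3, R is equally likely to be any of {1, 2, 3}.
E[R | R ≤ 3] = (1 + 2 + 3) / 3 = 2.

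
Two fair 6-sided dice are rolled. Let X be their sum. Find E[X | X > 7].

P(X > 7) = 5/12.
Σ over the event: 8·5/36 + 9·1/9 + 10·1/12 + 11·1/18 + 12·1/36 = 35/9.
E[X | X > 7] = (35/9) / (5/12) = 28/3.

28/3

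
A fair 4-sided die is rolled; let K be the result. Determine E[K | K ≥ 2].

Given K ≥ 2, K is equally likely to be any of {2, 3, 4}.
E[K | K ≥ 2] = (2 + 3 + 4) / 3 = 3.

3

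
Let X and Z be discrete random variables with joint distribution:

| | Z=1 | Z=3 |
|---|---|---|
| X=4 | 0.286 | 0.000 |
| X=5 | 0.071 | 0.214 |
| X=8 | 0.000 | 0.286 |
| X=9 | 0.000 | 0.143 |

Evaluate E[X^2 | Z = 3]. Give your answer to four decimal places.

P(Z = 3) = 0.643.
Σ X^2·P over the event = 25·(0.214) + 64·(0.286) + 81·(0.143) = 35.237.
E[X^2 | Z = 3] = (35.237) / (0.643) = 54.8009.

54.8009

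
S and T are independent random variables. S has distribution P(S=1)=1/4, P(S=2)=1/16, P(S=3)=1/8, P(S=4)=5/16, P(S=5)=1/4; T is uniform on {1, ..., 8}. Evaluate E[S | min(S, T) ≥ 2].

P(min(S, T) ≥ 2) = 21/32.
Summing S·P(x,y) over outcomes with min(S, T) ≥ 2 gives 21/8.
E[S | min(S, T) ≥ 2] = (21/8) / (21/32) = 4.

4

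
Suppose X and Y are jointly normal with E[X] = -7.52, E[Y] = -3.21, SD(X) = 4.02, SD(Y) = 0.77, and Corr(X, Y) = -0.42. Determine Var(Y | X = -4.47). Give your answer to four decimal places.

For a bivariate normal, Var(Y | X=x) = σ_Y²(1 − ρ²).
Var(Y | X=-4.47) = (0.77)²·(1 − (-0.42)²) = 0.5929·0.8236 = 0.4883.

0.4883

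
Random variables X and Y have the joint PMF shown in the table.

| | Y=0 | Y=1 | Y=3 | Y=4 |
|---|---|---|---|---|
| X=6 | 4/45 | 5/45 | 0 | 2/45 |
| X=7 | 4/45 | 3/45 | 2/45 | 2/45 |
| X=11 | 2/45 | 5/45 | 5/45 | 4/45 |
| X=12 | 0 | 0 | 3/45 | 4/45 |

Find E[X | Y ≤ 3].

95/11

P(Y ≤ 3) = 11/15.
Summing X·P(X=x,Y=y) over the conditioning event gives 19/3.
E[X | Y ≤ 3] = (19/3) / (11/15) = 95/11.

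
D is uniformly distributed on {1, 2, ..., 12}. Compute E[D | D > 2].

15/2

Given D > 2, D is equally likely to be any of {3, 4, 5, 6, 7, 8, 9, 10, 11, 12}.
E[D | D > 2] = (3 + 4 + 5 + 6 + 7 + 8 + 9 + 10 + 11 + 12) / 10 = 15/2.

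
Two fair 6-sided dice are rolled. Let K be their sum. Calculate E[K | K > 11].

P(K > 11) = 1/36.
Σ over the event: 12·1/36 = 1/3.
E[K | K > 11] = (1/3) / (1/36) = 12.

12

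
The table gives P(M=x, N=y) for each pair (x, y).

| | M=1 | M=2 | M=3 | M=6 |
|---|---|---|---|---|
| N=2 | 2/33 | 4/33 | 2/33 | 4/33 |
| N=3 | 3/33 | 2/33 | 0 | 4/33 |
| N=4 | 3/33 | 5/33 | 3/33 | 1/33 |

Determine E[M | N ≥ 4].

7/3

P(N ≥ 4) = 4/11.
Σ M·P over the event = 1·(3/33) + 2·(5/33) + 3·(3/33) + 6·(1/33) = 28/33.
E[M | N ≥ 4] = (28/33) / (4/11) = 7/3.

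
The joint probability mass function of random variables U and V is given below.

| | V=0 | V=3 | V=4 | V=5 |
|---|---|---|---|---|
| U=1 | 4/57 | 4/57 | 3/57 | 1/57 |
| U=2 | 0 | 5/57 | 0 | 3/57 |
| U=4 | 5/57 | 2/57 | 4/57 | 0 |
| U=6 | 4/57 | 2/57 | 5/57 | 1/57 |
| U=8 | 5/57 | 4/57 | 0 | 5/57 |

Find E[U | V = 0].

P(V = 0) = 6/19.
Summing U·P(U=x,V=y) over the conditioning event gives 88/57.
E[U | V = 0] = (88/57) / (6/19) = 44/9.

44/9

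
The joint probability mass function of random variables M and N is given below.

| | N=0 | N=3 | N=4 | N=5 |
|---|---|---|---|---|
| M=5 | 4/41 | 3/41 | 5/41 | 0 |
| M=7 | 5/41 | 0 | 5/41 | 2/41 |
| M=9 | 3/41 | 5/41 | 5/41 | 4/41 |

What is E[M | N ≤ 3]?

P(N ≤ 3) = 20/41.
Σ M·P over the event = 5·(4/41) + 5·(3/41) + 7·(5/41) + 9·(3/41) + 9·(5/41) = 142/41.
E[M | N ≤ 3] = (142/41) / (20/41) = 71/10.

71/10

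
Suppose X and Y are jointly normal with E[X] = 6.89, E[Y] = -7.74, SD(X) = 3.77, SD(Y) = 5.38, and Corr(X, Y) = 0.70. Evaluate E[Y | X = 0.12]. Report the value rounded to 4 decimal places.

E[Y | X=x] = μ_Y + ρ(σ_Y/σ_X)(x − μ_X) for jointly normal variables.
E[Y | X=0.12] = -7.74 + (0.70)·(5.38/3.77)·(0.12 − (6.89)) = -7.74 + (0.99894)·(-6.77) = -14.5028.

-14.5028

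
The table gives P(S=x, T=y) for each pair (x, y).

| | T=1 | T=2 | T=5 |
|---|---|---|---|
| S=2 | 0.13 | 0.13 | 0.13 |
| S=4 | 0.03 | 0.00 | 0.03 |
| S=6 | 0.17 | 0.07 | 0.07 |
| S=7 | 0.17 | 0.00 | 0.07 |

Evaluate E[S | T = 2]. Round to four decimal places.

P(T = 2) = 0.20.
Σ S·P over the event = 2·(0.13) + 6·(0.07) = 0.68.
E[S | T = 2] = (0.68) / (0.20) = 3.4000.

3.4000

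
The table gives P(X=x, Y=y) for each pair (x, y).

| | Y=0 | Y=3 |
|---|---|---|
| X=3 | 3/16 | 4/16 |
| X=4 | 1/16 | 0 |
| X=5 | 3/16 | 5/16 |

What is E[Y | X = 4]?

P(X = 4) = 1/16.
Σ Y·P over the event = 0·(1/16) = 0.
E[Y | X = 4] = (0) / (1/16) = 0.

0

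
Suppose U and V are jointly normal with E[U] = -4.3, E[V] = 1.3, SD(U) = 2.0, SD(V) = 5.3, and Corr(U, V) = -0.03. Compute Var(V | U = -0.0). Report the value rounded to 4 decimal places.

28.0647

For a bivariate normal, Var(V | U=x) = σ_V²(1 − ρ²).
Var(V | U=-0.0) = (5.3)²·(1 − (-0.03)²) = 28.09·0.9991 = 28.0647.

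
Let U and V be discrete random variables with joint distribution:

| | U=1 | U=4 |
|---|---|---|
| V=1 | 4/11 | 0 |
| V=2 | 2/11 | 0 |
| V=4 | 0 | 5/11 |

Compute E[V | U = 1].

4/3

P(U = 1) = 6/11.
Σ V·P over the event = 1·(4/11) + 2·(2/11) = 8/11.
E[V | U = 1] = (8/11) / (6/11) = 4/3.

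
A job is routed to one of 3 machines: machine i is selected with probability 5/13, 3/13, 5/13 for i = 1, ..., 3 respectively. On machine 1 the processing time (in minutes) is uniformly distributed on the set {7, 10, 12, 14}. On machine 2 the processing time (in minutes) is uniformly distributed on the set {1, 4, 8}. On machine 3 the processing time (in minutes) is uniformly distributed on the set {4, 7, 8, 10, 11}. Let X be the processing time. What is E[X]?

427/52

E[X | machine 1] = (7+10+12+14)/4 = 43/4.
E[X | machine 2] = (1+4+8)/3 = 13/3.
E[X | machine 3] = (4+7+8+10+11)/5 = 8.
By the law of total expectation,
E[X] = (5/13)·(43/4) + (3/13)·(13/3) + (5/13)·(8) = 427/52.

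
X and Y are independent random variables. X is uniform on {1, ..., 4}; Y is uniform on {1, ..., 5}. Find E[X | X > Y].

10/3

Outcomes with X > Y: (2,1), (3,1), (3,2), (4,1), (4,2), (4,3), each with probability 1/20.
E[X | X > Y] = (2 + 3 + 3 + 4 + 4 + 4) / 6 = 10/3.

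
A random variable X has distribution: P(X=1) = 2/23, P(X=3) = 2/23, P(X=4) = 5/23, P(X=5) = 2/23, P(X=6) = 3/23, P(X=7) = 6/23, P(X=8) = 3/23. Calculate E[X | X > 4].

P(X > 4) = 14/23.
Σ over the event: 5·2/23 + 6·3/23 + 7·6/23 + 8·3/23 = 94/23.
E[X | X > 4] = (94/23) / (14/23) = 47/7.

47/7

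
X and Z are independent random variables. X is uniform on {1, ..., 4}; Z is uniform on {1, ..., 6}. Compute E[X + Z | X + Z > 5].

52/7

P(X + Z > 5) = 7/12.
Summing (X+Z)·P(x,y) over outcomes with X + Z > 5 gives 13/3.
E[X + Z | X + Z > 5] = (13/3) / (7/12) = 52/7.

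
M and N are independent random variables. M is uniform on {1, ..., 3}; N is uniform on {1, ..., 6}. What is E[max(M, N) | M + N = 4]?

Outcomes with M + N = 4: (1,3), (2,2), (3,1), each with probability 1/18.
E[max(M, N) | M + N = 4] = (3 + 2 + 3) / 3 = 8/3.

8/3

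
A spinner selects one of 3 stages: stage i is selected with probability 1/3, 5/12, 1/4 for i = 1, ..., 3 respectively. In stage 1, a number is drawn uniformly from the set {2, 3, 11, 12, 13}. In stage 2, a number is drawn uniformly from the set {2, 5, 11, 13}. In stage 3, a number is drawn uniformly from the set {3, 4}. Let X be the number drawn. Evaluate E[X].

E[X | stage 1] = (2+3+11+12+13)/5 = 41/5.
E[X | stage 2] = (2+5+11+13)/4 = 31/4.
E[X | stage 3] = (3+4)/2 = 7/2.
By the law of total expectation,
E[X] = (1/3)·(41/5) + (5/12)·(31/4) + (1/4)·(7/2) = 547/80.

547/80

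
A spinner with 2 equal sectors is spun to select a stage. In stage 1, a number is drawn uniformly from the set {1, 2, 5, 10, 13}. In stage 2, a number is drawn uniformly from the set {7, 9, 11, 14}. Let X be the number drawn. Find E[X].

E[X | stage 1] = (1+2+5+10+13)/5 = 31/5.
E[X | stage 2] = (7+9+11+14)/4 = 41/4.
E[X] = (1/2)·(31/5) + (1/2)·(41/4) = 329/40.

329/40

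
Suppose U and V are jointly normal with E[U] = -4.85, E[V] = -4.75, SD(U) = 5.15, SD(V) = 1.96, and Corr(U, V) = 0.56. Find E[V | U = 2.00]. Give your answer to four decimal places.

-3.2901

The regression of V on U has slope ρ·σ_V/σ_U and passes through (μ_U, μ_V).
E[V | U=2.00] = -4.75 + (0.56)·(1.96/5.15)·(2.00 − (-4.85)) = -4.75 + (0.21313)·(6.85) = -3.2901.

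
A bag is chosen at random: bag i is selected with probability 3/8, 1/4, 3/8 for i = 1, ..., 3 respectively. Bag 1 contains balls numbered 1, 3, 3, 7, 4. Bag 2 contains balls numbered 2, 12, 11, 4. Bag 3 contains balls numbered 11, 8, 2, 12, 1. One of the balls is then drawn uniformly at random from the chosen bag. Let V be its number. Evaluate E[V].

457/80

E[V | bag 1] = (1+3+3+7+4)/5 = 18/5.
E[V | bag 2] = (2+12+11+4)/4 = 29/4.
E[V | bag 3] = (11+8+2+12+1)/5 = 34/5.
E[V] = (3/8)·(18/5) + (1/4)·(29/4) + (3/8)·(34/5) = 457/80.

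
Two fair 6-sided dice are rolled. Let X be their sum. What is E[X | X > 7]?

P(X > 7) = 5/12.
Σ over the event: 8·5/36 + 9·1/9 + 10·1/12 + 11·1/18 + 12·1/36 = 35/9.
E[X | X > 7] = (35/9) / (5/12) = 28/3.

28/3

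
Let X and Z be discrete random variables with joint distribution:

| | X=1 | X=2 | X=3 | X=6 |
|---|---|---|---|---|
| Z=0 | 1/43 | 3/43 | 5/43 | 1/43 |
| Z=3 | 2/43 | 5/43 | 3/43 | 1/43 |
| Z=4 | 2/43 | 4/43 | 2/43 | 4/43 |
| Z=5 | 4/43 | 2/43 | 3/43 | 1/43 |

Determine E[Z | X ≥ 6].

24/7

P(X ≥ 6) = 7/43.
Σ Z·P over the event = 0·(1/43) + 3·(1/43) + 4·(4/43) + 5·(1/43) = 24/43.
E[Z | X ≥ 6] = (24/43) / (7/43) = 24/7.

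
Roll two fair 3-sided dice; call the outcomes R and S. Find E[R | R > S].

Outcomes with R > S: (2,1), (3,1), (3,2), each with probability 1/9.
E[R | R > S] = (2 + 3 + 3) / 3 = 8/3.

8/3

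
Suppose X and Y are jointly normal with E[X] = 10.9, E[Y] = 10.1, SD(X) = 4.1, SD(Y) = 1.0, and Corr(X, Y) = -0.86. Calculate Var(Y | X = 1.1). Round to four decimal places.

0.2604

Var(Y | X=x) = (1 − ρ²)·σ_Y².
Var(Y | X=1.1) = (1.0)²·(1 − (-0.86)²) = 1·0.2604 = 0.2604.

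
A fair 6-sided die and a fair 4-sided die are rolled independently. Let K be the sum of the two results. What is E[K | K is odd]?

6

P(K is odd) = 1/2.
Σ over the event: 3·1/12 + 5·1/6 + 7·1/6 + 9·1/12 = 3.
E[K | K is odd] = (3) / (1/2) = 6.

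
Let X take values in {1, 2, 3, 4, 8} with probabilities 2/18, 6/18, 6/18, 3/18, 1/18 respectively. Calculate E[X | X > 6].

P(X > 6) = 1/18.
Σ over the event: 8·1/18 = 4/9.
E[X | X > 6] = (4/9) / (1/18) = 8.

8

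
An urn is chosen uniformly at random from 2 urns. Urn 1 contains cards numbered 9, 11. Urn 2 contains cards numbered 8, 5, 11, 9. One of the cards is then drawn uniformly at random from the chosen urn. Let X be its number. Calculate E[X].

E[X | urn 1] = (9+11)/2 = 10.
E[X | urn 2] = (8+5+11+9)/4 = 33/4.
E[X] = (1/2)·(10) + (1/2)·(33/4) = 73/8.

73/8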